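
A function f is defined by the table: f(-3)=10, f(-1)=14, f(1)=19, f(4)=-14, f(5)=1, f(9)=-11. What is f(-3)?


Reading from the table at x = -3

10


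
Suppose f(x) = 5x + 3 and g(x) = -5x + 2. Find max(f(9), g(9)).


f(9) = 48
g(9) = -43
max = 48

48


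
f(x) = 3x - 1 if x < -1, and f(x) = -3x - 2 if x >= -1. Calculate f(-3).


-3 satisfies x < -1
f(-3) = -10

-10


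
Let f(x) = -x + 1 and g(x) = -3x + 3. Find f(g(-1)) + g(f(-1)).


f(g(-1)) = -5
g(f(-1)) = -3
Sum = -8

-8


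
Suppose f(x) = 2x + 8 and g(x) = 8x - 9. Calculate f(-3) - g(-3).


f(-3) = 2
g(-3) = -33
Difference = 35

35


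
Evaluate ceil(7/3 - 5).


7/3 = 2.3333
2.3333 - 5 = -2.6667
ceil(-2.6667) = -2

-2


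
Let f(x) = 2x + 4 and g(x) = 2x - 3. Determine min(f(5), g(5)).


f(5) = 14
g(5) = 7
min = 7

7


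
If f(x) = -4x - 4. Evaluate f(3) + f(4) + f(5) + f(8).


-96


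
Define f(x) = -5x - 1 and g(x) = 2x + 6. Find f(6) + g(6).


f(6) = -31
g(6) = 18
Sum = -13

-13


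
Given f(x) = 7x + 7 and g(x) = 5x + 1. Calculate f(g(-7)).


-231


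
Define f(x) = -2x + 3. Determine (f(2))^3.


f(2) = -1
(-1)^3 = -1

-1


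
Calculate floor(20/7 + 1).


20/7 = 2.8571
2.8571 + 1 = 3.8571
floor(3.8571) = 3

3


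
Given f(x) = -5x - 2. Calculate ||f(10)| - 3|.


f(10) = -52
|-52| = 52
|52 - 3| = 49

49


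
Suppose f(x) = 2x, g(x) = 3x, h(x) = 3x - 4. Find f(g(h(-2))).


h(-2) = -10
g(-10) = -30
f(-30) = -60

-60


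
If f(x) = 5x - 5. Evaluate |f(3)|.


f(3) = 10
|10| = 10

10


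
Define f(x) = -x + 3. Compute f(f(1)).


f(1) = 2
f(2) = 1

1


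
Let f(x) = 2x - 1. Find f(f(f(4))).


f(4) = 7
f(7) = 13
f(13) = 25

25


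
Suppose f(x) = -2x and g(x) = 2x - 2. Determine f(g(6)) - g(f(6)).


f(g(6)) = -20
g(f(6)) = -26
Difference = 6

6


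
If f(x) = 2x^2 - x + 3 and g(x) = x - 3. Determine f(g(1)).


g(1) = -2
f(-2) = 2*(-2)^2 - 1*(-2) + 3 = 13

13


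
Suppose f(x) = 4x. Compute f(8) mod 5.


f(8) = 32
32 mod 5 = 2

2


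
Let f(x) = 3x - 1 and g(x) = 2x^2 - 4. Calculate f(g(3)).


g(3) = 14
f(14) = 41

41


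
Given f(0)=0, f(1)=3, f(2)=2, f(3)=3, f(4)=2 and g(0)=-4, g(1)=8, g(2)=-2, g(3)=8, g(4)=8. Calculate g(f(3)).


f(3) = 3
g(3) = 8

8


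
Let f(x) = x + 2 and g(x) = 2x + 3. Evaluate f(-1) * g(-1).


f(-1) = 1
g(-1) = 1
Product = 1

1


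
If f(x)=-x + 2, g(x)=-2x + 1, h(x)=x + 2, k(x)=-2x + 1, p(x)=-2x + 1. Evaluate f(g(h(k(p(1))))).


p(1) = -1
k(-1) = 3
h(3) = 5
g(5) = -9
f(-9) = 11

11


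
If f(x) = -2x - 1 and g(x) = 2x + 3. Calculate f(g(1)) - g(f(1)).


f(g(1)) = -11
g(f(1)) = -3
Difference = -8

-8


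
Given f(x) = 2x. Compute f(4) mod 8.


f(4) = 8
8 mod 8 = 0

0


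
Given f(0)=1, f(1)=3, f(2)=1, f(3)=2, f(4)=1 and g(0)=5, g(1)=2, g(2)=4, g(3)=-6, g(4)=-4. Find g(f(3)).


4


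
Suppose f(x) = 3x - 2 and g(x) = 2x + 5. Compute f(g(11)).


g(11) = 27
f(27) = 79

79


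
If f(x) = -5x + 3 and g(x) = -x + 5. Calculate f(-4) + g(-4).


f(-4) = 23
g(-4) = 9
Sum = 32

32


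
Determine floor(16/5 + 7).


16/5 = 3.2
3.2 + 7 = 10.2
floor(10.2) = 10

10


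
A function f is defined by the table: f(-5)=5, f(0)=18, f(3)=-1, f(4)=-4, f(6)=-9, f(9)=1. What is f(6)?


-9


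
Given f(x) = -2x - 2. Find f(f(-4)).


-14


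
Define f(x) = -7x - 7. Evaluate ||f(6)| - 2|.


f(6) = -49
|-49| = 49
|49 - 2| = 47

47


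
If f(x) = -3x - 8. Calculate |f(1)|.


11


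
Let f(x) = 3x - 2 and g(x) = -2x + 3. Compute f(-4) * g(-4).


f(-4) = -14
g(-4) = 11
Product = -154

-154


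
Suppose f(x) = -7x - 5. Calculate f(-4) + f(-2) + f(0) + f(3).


1


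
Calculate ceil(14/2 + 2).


14/2 = 7
7 + 2 = 9
ceil(9) = 9

9


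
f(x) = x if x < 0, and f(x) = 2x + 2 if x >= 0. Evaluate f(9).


9 satisfies x >= 0
f(9) = 20

20


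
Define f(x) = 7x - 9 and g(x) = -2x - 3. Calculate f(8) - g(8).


66


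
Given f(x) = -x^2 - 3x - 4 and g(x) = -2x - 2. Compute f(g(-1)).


-4


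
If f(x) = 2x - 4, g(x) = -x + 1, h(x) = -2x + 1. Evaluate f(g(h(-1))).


h(-1) = 3
g(3) = -2
f(-2) = -8

-8


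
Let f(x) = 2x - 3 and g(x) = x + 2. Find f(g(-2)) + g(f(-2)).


f(g(-2)) = -3
g(f(-2)) = -5
Sum = -8

-8


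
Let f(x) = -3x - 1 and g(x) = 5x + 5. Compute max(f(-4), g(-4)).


f(-4) = 11
g(-4) = -15
max = 11

11


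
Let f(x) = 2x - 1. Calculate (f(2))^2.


f(2) = 3
(3)^2 = 9

9


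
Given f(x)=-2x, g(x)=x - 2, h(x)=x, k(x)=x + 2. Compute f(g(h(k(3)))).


k(3) = 5
h(5) = 5
g(5) = 3
f(3) = -6

-6


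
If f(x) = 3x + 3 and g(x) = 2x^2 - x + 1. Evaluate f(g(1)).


g(1) = 2
f(2) = 9

9


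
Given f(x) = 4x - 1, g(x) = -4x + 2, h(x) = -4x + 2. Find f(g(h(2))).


h(2) = -6
g(-6) = 26
f(26) = 103

103


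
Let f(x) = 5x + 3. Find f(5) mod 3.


1


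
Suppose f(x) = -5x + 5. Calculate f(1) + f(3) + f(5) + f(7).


f(1) = 0
f(3) = -10
f(5) = -20
f(7) = -30
Sum = -60

-60


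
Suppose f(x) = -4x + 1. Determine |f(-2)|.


f(-2) = 9
|9| = 9

9


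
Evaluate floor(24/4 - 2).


24/4 = 6
6 - 2 = 4
floor(4) = 4

4


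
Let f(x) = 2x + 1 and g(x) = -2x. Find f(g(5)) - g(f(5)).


f(g(5)) = -19
g(f(5)) = -22
Difference = 3

3


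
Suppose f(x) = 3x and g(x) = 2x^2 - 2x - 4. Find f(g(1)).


g(1) = -4
f(-4) = -12

-12


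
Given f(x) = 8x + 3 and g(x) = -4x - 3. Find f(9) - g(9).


114


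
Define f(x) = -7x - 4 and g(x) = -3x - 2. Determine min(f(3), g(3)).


f(3) = -25
g(3) = -11
min = -25

-25


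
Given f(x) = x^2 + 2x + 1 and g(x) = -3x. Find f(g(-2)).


g(-2) = 6
f(6) = 1*(6)^2 + 2*(6) + 1 = 49

49


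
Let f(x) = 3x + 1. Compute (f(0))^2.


f(0) = 1
(1)^2 = 1

1


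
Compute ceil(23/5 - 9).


23/5 = 4.6
4.6 - 9 = -4.4
ceil(-4.4) = -4

-4


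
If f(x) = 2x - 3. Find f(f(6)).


f(6) = 9
f(9) = 15

15


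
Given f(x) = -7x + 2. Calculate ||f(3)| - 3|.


f(3) = -19
|-19| = 19
|19 - 3| = 16

16


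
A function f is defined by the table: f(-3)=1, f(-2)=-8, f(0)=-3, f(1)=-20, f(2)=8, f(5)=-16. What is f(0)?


-3


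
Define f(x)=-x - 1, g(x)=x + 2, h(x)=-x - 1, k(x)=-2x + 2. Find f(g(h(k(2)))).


-4


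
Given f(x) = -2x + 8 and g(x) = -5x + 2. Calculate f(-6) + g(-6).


f(-6) = 20
g(-6) = 32
Sum = 52

52


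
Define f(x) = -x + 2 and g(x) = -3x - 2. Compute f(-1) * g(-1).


f(-1) = 3
g(-1) = 1
Product = 3

3


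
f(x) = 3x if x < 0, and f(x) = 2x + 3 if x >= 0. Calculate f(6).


6 satisfies x >= 0
f(6) = 15

15


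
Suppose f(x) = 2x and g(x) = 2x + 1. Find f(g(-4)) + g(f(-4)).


f(g(-4)) = -14
g(f(-4)) = -15
Sum = -29

-29


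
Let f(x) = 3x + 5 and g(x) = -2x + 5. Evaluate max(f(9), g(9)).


f(9) = 32
g(9) = -13
max = 32

32


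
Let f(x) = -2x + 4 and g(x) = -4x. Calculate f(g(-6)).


-44


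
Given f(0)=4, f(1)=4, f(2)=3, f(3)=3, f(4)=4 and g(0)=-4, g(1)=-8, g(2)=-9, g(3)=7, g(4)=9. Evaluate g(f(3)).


f(3) = 3
g(3) = 7

7


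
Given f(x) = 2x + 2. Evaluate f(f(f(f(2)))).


f(2) = 6
f(6) = 14
f(14) = 30
f(30) = 62

62


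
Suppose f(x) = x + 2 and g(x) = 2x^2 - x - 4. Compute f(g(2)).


g(2) = 2
f(2) = 4

4


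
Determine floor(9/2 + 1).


9/2 = 4.5
4.5 + 1 = 5.5
floor(5.5) = 5

5


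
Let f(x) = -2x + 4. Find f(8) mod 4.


f(8) = -12
-12 mod 4 = 0

0


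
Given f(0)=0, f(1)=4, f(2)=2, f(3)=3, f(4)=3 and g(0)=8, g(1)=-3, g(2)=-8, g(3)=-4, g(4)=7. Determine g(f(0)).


f(0) = 0
g(0) = 8

8


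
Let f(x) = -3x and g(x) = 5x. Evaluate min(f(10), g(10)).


f(10) = -30
g(10) = 50
min = -30

-30


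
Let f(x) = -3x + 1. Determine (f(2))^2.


f(2) = -5
(-5)^2 = 25

25


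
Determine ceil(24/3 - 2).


24/3 = 8
8 - 2 = 6
ceil(6) = 6

6


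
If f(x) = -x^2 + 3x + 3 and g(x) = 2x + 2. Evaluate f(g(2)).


g(2) = 6
f(6) = (-1)*(6)^2 + 3*(6) + 3 = -15

-15


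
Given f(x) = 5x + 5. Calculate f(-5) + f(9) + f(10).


f(-5) = -20
f(9) = 50
f(10) = 55
Sum = 85

85


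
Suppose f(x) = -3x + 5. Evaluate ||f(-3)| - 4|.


f(-3) = 14
|14| = 14
|14 - 4| = 10

10


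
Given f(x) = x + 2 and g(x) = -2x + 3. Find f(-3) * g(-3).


f(-3) = -1
g(-3) = 9
Product = -9

-9


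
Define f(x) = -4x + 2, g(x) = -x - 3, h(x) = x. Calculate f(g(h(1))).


18


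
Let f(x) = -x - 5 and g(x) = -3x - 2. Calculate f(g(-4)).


g(-4) = 10
f(10) = -15

-15


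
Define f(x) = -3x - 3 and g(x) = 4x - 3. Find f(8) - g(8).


f(8) = -27
g(8) = 29
Difference = -56

-56


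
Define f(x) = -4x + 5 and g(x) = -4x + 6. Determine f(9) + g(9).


-61


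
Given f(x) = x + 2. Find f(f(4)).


f(4) = 6
f(6) = 8

8


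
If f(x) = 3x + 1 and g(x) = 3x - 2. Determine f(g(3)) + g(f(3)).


f(g(3)) = 22
g(f(3)) = 28
Sum = 50

50


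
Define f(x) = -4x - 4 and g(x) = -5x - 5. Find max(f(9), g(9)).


f(9) = -40
g(9) = -50
max = -40

-40


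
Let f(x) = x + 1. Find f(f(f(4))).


f(4) = 5
f(5) = 6
f(6) = 7

7


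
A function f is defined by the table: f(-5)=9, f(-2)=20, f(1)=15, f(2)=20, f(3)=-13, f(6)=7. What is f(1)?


Reading from the table at x = 1

15


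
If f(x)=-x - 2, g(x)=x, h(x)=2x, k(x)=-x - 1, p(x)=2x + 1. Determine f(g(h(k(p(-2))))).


p(-2) = -3
k(-3) = 2
h(2) = 4
g(4) = 4
f(4) = -6

-6


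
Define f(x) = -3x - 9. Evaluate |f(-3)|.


f(-3) = 0
|0| = 0

0


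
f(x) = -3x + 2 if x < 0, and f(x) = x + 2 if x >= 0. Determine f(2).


2 satisfies x >= 0
f(2) = 4

4


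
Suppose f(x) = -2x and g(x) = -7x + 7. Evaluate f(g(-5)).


g(-5) = 42
f(42) = -84

-84


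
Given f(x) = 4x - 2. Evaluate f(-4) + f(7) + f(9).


f(-4) = -18
f(7) = 26
f(9) = 34
Sum = 42

42


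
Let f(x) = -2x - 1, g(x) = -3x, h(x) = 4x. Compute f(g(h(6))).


h(6) = 24
g(24) = -72
f(-72) = 143

143


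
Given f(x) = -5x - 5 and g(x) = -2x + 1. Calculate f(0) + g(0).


f(0) = -5
g(0) = 1
Sum = -4

-4


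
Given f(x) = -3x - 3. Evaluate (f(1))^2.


f(1) = -6
(-6)^2 = 36

36


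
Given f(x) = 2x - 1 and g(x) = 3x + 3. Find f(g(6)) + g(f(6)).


f(g(6)) = 41
g(f(6)) = 36
Sum = 77

77


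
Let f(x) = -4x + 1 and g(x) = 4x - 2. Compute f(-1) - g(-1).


11


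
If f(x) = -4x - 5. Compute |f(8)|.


37


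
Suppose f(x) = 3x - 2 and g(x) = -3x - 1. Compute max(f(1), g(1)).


f(1) = 1
g(1) = -4
max = 1

1


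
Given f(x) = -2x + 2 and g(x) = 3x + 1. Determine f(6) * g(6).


-190


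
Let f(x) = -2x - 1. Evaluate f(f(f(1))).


f(1) = -3
f(-3) = 5
f(5) = -11

-11


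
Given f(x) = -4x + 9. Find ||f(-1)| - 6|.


f(-1) = 13
|13| = 13
|13 - 6| = 7

7


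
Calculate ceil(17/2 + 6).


17/2 = 8.5
8.5 + 6 = 14.5
ceil(14.5) = 15

15


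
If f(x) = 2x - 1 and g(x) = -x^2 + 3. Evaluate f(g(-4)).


g(-4) = -13
f(-13) = -27

-27


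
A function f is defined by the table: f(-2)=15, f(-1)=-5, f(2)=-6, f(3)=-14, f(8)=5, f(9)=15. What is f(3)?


-14


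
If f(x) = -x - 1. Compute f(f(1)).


f(1) = -2
f(-2) = 1

1


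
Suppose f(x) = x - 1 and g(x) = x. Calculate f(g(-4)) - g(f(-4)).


f(g(-4)) = -5
g(f(-4)) = -5
Difference = 0

0


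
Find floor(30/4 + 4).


30/4 = 7.5
7.5 + 4 = 11.5
floor(11.5) = 11

11


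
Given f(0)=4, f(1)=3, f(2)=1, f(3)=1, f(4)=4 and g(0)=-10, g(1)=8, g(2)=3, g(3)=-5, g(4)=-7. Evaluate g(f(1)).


f(1) = 3
g(3) = -5

-5


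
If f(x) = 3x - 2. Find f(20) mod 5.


f(20) = 58
58 mod 5 = 3

3


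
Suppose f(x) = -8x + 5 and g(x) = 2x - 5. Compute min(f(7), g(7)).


-51


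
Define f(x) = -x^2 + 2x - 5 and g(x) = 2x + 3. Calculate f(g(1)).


g(1) = 5
f(5) = (-1)*(5)^2 + 2*(5) - 5 = -20

-20


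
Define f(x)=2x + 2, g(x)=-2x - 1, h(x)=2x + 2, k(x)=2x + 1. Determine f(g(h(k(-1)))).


0


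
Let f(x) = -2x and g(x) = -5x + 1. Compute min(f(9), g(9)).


f(9) = -18
g(9) = -44
min = -44

-44


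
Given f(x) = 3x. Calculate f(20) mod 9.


f(20) = 60
60 mod 9 = 6

6


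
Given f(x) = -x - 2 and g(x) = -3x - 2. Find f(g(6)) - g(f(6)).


-4


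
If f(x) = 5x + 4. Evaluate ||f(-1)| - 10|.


f(-1) = -1
|-1| = 1
|1 - 10| = 9

9


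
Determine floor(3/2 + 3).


3/2 = 1.5
1.5 + 3 = 4.5
floor(4.5) = 4

4


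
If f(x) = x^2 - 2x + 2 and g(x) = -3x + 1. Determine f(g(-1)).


10


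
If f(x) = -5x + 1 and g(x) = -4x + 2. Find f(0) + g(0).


f(0) = 1
g(0) = 2
Sum = 3

3


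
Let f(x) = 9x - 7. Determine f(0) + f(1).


f(0) = -7
f(1) = 2
Sum = -5

-5


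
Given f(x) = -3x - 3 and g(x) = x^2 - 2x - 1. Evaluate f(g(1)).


g(1) = -2
f(-2) = 3

3


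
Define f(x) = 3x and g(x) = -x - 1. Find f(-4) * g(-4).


f(-4) = -12
g(-4) = 3
Product = -36

-36


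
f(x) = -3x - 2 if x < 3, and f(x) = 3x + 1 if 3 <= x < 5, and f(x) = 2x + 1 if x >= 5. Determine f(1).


1 satisfies x < 3
f(1) = -5

-5


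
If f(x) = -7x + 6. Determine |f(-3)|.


27


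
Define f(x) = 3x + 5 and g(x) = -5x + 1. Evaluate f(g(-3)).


g(-3) = 16
f(16) = 53

53


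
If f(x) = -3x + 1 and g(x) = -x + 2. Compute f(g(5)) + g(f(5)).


f(g(5)) = 10
g(f(5)) = 16
Sum = 26

26


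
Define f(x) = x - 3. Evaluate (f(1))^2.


f(1) = -2
(-2)^2 = 4

4


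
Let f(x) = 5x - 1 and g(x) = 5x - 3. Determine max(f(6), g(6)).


f(6) = 29
g(6) = 27
max = 29

29


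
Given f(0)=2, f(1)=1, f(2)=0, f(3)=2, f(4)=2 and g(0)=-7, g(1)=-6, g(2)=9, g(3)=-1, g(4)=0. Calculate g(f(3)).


f(3) = 2
g(2) = 9

9


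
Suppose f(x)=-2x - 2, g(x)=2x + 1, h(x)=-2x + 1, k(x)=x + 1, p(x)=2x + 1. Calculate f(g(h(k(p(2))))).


p(2) = 5
k(5) = 6
h(6) = -11
g(-11) = -21
f(-21) = 40

40


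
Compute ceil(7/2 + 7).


7/2 = 3.5
3.5 + 7 = 10.5
ceil(10.5) = 11

11


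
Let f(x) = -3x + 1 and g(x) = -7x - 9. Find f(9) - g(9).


f(9) = -26
g(9) = -72
Difference = 46

46


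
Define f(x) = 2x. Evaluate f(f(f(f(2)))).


f(2) = 4
f(4) = 8
f(8) = 16
f(16) = 32

32


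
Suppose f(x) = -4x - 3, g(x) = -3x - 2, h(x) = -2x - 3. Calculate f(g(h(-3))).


41


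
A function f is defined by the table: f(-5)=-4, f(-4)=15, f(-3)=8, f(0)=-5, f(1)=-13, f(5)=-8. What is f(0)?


Reading from the table at x = 0

-5


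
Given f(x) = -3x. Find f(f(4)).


f(4) = -12
f(-12) = 36

36


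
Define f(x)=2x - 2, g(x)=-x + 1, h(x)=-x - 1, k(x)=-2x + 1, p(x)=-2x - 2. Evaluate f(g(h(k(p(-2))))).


-4


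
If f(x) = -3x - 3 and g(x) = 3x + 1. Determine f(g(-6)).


48


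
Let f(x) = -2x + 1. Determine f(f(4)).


f(4) = -7
f(-7) = 15

15


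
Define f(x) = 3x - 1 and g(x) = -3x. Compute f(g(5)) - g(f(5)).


f(g(5)) = -46
g(f(5)) = -42
Difference = -4

-4


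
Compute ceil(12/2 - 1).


5


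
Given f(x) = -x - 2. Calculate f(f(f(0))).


f(0) = -2
f(-2) = 0
f(0) = -2

-2


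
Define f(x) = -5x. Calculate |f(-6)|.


f(-6) = 30
|30| = 30

30


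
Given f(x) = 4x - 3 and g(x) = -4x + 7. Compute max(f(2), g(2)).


f(2) = 5
g(2) = -1
max = 5

5


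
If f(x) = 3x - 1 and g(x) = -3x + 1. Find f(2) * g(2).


f(2) = 5
g(2) = -5
Product = -25

-25


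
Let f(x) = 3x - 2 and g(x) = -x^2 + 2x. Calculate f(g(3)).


g(3) = -3
f(-3) = -11

-11


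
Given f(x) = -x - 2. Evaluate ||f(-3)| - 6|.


f(-3) = 1
|1| = 1
|1 - 6| = 5

5


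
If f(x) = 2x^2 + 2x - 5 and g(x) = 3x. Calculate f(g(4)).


g(4) = 12
f(12) = 2*(12)^2 + 2*(12) - 5 = 307

307


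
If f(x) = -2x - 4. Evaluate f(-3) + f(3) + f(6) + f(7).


f(-3) = 2
f(3) = -10
f(6) = -16
f(7) = -18
Sum = -42

-42


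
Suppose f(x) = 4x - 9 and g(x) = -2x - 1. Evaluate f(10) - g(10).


f(10) = 31
g(10) = -21
Difference = 52

52


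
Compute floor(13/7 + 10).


13/7 = 1.8571
1.8571 + 10 = 11.8571
floor(11.8571) = 11

11


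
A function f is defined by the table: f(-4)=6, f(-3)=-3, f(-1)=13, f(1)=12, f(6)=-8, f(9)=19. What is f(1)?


Reading from the table at x = 1

12


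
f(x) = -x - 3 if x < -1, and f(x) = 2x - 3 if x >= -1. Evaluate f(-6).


-6 satisfies x < -1
f(-6) = 3

3


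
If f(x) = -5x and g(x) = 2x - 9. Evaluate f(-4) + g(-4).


f(-4) = 20
g(-4) = -17
Sum = 3

3


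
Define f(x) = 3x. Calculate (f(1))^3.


f(1) = 3
(3)^3 = 27

27


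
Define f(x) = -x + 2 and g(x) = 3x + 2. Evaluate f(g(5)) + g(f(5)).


f(g(5)) = -15
g(f(5)) = -7
Sum = -22

-22


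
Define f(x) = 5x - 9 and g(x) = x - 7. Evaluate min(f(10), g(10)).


f(10) = 41
g(10) = 3
min = 3

3


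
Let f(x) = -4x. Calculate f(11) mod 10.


f(11) = -44
-44 mod 10 = 6

6


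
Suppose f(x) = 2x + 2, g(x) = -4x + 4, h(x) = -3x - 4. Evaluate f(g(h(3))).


h(3) = -13
g(-13) = 56
f(56) = 114

114


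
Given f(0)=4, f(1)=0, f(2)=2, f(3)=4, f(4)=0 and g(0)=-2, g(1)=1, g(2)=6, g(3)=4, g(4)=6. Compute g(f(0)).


f(0) = 4
g(4) = 6

6


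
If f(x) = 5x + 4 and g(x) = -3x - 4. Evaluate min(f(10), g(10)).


f(10) = 54
g(10) = -34
min = -34

-34


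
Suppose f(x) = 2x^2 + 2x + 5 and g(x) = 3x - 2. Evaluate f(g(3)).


g(3) = 7
f(7) = 2*(7)^2 + 2*(7) + 5 = 117

117


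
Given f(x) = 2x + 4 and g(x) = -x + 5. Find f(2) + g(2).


f(2) = 8
g(2) = 3
Sum = 11

11


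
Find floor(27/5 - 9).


-4


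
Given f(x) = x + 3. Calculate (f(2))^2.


f(2) = 5
(5)^2 = 25

25


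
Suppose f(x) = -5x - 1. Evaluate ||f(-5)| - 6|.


18


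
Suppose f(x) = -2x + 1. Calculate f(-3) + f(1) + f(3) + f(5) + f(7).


f(-3) = 7
f(1) = -1
f(3) = -5
f(5) = -9
f(7) = -13
Sum = -21

-21


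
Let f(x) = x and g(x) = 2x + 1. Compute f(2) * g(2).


f(2) = 2
g(2) = 5
Product = 10

10


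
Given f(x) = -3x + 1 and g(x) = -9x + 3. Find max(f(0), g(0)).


f(0) = 1
g(0) = 3
max = 3

3


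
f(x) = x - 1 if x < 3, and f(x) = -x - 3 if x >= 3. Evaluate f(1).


1 satisfies x < 3
f(1) = 0

0


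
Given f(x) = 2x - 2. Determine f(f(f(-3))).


f(-3) = -8
f(-8) = -18
f(-18) = -38

-38


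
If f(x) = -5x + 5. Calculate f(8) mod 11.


f(8) = -35
-35 mod 11 = 9

9


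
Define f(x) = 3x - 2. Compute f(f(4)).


f(4) = 10
f(10) = 28

28


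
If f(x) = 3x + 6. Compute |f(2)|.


12


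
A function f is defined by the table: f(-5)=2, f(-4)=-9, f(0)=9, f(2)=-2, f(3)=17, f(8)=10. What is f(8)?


10


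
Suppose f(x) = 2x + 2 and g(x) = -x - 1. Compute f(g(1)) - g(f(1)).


f(g(1)) = -2
g(f(1)) = -5
Difference = 3

3


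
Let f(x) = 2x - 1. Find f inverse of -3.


Solve 2x - 1 = -3
x = (-3 + 1) / 2 = -1

-1


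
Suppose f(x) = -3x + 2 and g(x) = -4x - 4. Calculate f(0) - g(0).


f(0) = 2
g(0) = -4
Difference = 6

6


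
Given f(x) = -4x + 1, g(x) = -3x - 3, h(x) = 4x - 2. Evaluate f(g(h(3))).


h(3) = 10
g(10) = -33
f(-33) = 133

133


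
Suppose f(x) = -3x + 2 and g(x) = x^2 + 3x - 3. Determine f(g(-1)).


g(-1) = -5
f(-5) = 17

17


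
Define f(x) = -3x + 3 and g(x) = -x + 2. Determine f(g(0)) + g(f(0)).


f(g(0)) = -3
g(f(0)) = -1
Sum = -4

-4


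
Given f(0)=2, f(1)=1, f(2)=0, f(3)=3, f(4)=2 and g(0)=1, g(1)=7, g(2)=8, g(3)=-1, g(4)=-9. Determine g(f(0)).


8


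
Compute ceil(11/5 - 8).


11/5 = 2.2
2.2 - 8 = -5.8
ceil(-5.8) = -5

-5


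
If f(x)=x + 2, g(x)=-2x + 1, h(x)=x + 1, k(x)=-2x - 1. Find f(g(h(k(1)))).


7


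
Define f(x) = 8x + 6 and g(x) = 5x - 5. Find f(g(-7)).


g(-7) = -40
f(-40) = -314

-314


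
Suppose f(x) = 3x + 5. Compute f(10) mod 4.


f(10) = 35
35 mod 4 = 3

3


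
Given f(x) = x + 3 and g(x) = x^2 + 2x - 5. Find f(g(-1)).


g(-1) = -6
f(-6) = -3

-3


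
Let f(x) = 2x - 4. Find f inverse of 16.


10


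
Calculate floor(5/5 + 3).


5/5 = 1
1 + 3 = 4
floor(4) = 4

4


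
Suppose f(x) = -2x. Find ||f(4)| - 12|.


f(4) = -8
|-8| = 8
|8 - 12| = 4

4


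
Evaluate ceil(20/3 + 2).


9


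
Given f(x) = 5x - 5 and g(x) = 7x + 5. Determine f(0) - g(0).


-10


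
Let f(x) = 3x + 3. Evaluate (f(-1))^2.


f(-1) = 0
(0)^2 = 0

0


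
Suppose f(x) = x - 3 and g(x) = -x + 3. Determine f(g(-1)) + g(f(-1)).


f(g(-1)) = 1
g(f(-1)) = 7
Sum = 8

8


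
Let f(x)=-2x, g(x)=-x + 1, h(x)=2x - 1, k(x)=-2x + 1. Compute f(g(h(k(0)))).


k(0) = 1
h(1) = 1
g(1) = 0
f(0) = 0

0


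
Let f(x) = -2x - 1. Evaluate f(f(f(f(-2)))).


f(-2) = 3
f(3) = -7
f(-7) = 13
f(13) = -27

-27


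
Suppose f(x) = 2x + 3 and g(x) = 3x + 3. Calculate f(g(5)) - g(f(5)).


f(g(5)) = 39
g(f(5)) = 42
Difference = -3

-3


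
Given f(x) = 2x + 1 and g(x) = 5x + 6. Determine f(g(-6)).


g(-6) = -24
f(-24) = -47

-47


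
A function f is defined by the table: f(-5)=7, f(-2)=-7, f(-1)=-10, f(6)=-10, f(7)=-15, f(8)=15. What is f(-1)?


Reading from the table at x = -1

-10


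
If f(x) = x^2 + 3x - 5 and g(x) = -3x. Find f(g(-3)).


g(-3) = 9
f(9) = 1*(9)^2 + 3*(9) - 5 = 103

103


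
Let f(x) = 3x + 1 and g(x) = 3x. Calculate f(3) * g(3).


f(3) = 10
g(3) = 9
Product = 90

90


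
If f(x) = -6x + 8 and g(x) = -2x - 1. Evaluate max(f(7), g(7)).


-15


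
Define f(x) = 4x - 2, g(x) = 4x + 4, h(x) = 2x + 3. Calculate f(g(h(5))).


h(5) = 13
g(13) = 56
f(56) = 222

222


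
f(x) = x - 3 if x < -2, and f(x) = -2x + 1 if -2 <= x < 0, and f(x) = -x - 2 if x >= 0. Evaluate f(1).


1 satisfies x >= 0
f(1) = -3

-3


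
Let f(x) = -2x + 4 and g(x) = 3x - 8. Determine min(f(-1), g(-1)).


f(-1) = 6
g(-1) = -11
min = -11

-11


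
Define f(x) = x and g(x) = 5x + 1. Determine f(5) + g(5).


f(5) = 5
g(5) = 26
Sum = 31

31


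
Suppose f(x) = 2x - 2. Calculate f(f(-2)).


f(-2) = -6
f(-6) = -14

-14


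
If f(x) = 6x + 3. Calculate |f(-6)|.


f(-6) = -33
|-33| = 33

33


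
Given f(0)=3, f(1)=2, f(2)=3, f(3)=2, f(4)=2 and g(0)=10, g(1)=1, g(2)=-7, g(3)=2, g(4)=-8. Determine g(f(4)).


f(4) = 2
g(2) = -7

-7


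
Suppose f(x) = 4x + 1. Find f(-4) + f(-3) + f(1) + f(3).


f(-4) = -15
f(-3) = -11
f(1) = 5
f(3) = 13
Sum = -8

-8


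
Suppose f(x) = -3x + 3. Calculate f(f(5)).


f(5) = -12
f(-12) = 39

39


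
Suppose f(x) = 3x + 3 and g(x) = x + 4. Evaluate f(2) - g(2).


f(2) = 9
g(2) = 6
Difference = 3

3


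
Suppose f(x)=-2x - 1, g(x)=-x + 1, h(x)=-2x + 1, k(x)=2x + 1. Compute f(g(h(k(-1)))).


3


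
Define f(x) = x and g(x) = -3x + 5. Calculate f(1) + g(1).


f(1) = 1
g(1) = 2
Sum = 3

3


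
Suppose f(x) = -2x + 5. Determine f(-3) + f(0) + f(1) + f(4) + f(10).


f(-3) = 11
f(0) = 5
f(1) = 3
f(4) = -3
f(10) = -15
Sum = 1

1


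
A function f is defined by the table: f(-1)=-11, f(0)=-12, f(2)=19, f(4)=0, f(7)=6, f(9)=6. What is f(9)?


Reading from the table at x = 9

6


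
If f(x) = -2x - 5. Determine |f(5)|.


f(5) = -15
|-15| = 15

15


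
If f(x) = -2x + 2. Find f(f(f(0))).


f(0) = 2
f(2) = -2
f(-2) = 6

6


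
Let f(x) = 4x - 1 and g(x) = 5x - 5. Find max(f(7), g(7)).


30


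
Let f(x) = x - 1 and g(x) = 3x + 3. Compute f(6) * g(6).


105


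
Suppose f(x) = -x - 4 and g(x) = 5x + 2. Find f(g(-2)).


g(-2) = -8
f(-8) = 4

4


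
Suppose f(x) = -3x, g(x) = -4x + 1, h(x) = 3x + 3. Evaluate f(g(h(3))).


141


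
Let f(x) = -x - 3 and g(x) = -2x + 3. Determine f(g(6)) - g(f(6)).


f(g(6)) = 6
g(f(6)) = 21
Difference = -15

-15


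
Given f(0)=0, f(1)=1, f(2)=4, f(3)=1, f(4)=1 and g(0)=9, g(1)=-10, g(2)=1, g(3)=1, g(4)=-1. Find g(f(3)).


f(3) = 1
g(1) = -10

-10


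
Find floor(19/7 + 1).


19/7 = 2.7143
2.7143 + 1 = 3.7143
floor(3.7143) = 3

3


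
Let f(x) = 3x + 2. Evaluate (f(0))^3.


f(0) = 2
(2)^3 = 8

8


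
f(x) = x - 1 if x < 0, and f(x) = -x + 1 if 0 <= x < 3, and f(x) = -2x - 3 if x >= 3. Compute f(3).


3 satisfies x >= 3
f(3) = -9

-9


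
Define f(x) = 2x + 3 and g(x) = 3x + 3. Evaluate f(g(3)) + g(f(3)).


57


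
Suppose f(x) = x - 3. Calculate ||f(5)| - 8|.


f(5) = 2
|2| = 2
|2 - 8| = 6

6


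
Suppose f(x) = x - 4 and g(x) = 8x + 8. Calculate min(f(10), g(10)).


f(10) = 6
g(10) = 88
min = 6

6


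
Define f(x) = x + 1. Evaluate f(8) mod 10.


f(8) = 9
9 mod 10 = 9

9


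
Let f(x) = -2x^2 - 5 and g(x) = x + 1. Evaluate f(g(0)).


g(0) = 1
f(1) = (-2)*(1)^2 - 5 = -7

-7


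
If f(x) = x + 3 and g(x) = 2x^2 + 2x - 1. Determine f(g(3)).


g(3) = 23
f(23) = 26

26


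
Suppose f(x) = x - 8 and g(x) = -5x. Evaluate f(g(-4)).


g(-4) = 20
f(20) = 12

12


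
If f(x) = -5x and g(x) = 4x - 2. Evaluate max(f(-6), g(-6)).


f(-6) = 30
g(-6) = -26
max = 30

30


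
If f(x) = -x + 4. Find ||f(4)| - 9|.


f(4) = 0
|0| = 0
|0 - 9| = 9

9


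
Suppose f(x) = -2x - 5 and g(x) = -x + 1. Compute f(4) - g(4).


f(4) = -13
g(4) = -3
Difference = -10

-10


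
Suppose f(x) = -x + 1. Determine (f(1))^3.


f(1) = 0
(0)^3 = 0

0


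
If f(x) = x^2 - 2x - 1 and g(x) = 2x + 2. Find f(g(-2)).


g(-2) = -2
f(-2) = 1*(-2)^2 - 2*(-2) - 1 = 7

7


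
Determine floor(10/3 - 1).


10/3 = 3.3333
3.3333 - 1 = 2.3333
floor(2.3333) = 2

2


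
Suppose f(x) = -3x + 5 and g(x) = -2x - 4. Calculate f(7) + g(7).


f(7) = -16
g(7) = -18
Sum = -34

-34


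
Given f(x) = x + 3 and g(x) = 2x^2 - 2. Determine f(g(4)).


33


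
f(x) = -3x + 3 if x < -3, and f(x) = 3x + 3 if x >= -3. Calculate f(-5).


-5 satisfies x < -3
f(-5) = 18

18


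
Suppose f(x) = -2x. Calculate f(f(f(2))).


f(2) = -4
f(-4) = 8
f(8) = -16

-16


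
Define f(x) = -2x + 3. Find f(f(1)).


1


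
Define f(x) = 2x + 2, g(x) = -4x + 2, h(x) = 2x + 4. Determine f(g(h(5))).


h(5) = 14
g(14) = -54
f(-54) = -106

-106


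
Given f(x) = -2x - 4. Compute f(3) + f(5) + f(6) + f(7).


f(3) = -10
f(5) = -14
f(6) = -16
f(7) = -18
Sum = -58

-58


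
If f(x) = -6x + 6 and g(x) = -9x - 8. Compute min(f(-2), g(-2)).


f(-2) = 18
g(-2) = 10
min = 10

10


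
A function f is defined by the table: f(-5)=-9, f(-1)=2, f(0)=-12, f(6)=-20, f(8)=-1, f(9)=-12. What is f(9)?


Reading from the table at x = 9

-12


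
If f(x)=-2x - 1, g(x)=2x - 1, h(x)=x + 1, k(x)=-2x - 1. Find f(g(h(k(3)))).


k(3) = -7
h(-7) = -6
g(-6) = -13
f(-13) = 25

25


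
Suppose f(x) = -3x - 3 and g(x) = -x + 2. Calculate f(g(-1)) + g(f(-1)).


-10


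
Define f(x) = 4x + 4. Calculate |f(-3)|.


f(-3) = -8
|-8| = 8

8


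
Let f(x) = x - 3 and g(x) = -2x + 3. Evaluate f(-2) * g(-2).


f(-2) = -5
g(-2) = 7
Product = -35

-35


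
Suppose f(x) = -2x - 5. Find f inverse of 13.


Solve -2x - 5 = 13
x = (13 + 5) / (-2) = -9

-9


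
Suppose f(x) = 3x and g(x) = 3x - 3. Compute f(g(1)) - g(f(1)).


f(g(1)) = 0
g(f(1)) = 6
Difference = -6

-6


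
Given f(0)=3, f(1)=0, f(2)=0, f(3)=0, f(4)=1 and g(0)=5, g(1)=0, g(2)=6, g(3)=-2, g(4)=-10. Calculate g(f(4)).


f(4) = 1
g(1) = 0

0


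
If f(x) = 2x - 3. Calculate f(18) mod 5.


f(18) = 33
33 mod 5 = 3

3


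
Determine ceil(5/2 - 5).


-2


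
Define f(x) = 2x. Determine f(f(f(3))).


f(3) = 6
f(6) = 12
f(12) = 24

24


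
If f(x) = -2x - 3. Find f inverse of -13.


5


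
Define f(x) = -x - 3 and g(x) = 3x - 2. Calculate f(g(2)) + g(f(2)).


f(g(2)) = -7
g(f(2)) = -17
Sum = -24

-24


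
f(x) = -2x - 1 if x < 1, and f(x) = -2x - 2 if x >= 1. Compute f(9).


9 satisfies x >= 1
f(9) = -20

-20


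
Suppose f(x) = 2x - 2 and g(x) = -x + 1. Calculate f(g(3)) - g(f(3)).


f(g(3)) = -6
g(f(3)) = -3
Difference = -3

-3


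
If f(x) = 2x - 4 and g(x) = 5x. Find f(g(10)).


g(10) = 50
f(50) = 96

96


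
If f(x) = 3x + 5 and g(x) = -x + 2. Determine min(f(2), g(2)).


f(2) = 11
g(2) = 0
min = 0

0


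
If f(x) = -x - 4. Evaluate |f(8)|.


f(8) = -12
|-12| = 12

12


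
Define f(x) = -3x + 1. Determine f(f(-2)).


-20


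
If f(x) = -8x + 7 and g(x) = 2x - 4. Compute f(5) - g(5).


f(5) = -33
g(5) = 6
Difference = -39

-39


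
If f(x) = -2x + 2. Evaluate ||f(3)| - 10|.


f(3) = -4
|-4| = 4
|4 - 10| = 6

6


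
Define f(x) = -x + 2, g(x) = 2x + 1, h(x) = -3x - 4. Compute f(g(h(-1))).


3


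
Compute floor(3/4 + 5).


3/4 = 0.75
0.75 + 5 = 5.75
floor(5.75) = 5

5


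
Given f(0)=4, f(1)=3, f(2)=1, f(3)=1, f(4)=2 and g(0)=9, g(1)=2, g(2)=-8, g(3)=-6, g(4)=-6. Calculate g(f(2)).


f(2) = 1
g(1) = 2

2


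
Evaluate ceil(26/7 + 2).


6


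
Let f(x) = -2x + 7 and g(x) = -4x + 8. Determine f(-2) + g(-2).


f(-2) = 11
g(-2) = 16
Sum = 27

27


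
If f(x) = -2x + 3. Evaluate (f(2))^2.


1


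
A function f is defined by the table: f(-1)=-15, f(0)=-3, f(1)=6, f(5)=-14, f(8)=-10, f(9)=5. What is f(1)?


6


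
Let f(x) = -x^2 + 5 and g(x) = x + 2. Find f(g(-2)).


5


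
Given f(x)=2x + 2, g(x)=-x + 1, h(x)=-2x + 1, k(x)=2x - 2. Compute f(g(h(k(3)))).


k(3) = 4
h(4) = -7
g(-7) = 8
f(8) = 18

18


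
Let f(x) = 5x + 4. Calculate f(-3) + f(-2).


f(-3) = -11
f(-2) = -6
Sum = -17

-17


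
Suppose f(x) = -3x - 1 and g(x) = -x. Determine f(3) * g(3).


f(3) = -10
g(3) = -3
Product = 30

30


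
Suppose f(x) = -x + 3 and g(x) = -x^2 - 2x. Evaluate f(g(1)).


g(1) = -3
f(-3) = 6

6


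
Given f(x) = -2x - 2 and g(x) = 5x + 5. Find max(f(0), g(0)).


f(0) = -2
g(0) = 5
max = 5

5


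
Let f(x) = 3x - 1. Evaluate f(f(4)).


f(4) = 11
f(11) = 32

32


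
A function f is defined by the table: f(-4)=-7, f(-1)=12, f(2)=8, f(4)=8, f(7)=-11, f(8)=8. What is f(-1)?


Reading from the table at x = -1

12


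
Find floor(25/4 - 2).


25/4 = 6.25
6.25 - 2 = 4.25
floor(4.25) = 4

4


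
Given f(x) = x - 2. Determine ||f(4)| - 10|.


f(4) = 2
|2| = 2
|2 - 10| = 8

8


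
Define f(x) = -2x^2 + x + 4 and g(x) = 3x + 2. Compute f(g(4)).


-374


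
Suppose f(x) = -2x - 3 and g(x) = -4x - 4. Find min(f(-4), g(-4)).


f(-4) = 5
g(-4) = 12
min = 5

5


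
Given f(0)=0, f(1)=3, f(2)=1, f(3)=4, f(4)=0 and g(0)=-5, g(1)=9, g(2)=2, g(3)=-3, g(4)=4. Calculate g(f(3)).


f(3) = 4
g(4) = 4

4


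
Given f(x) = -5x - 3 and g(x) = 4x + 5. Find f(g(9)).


g(9) = 41
f(41) = -208

-208


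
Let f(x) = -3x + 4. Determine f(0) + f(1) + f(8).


f(0) = 4
f(1) = 1
f(8) = -20
Sum = -15

-15


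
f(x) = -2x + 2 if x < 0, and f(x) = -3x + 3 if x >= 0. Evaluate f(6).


-15


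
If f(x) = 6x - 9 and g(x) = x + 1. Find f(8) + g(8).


f(8) = 39
g(8) = 9
Sum = 48

48


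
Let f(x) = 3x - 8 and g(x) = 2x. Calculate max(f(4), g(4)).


f(4) = 4
g(4) = 8
max = 8

8


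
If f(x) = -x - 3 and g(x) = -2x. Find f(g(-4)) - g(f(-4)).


f(g(-4)) = -11
g(f(-4)) = -2
Difference = -9

-9


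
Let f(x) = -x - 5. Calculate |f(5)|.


f(5) = -10
|-10| = 10

10


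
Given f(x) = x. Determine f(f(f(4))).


f(4) = 4
f(4) = 4
f(4) = 4

4


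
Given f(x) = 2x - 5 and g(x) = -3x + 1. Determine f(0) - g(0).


f(0) = -5
g(0) = 1
Difference = -6

-6


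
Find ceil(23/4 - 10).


23/4 = 5.75
5.75 - 10 = -4.25
ceil(-4.25) = -4

-4


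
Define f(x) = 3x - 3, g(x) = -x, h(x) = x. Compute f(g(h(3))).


h(3) = 3
g(3) = -3
f(-3) = -12

-12


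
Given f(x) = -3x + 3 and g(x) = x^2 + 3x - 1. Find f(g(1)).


g(1) = 3
f(3) = -6

-6


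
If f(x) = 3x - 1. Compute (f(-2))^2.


f(-2) = -7
(-7)^2 = 49

49


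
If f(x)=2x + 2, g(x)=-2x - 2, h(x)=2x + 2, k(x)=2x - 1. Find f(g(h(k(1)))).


k(1) = 1
h(1) = 4
g(4) = -10
f(-10) = -18

-18


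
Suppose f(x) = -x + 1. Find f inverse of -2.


3


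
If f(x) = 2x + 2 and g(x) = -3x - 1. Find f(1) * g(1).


-16


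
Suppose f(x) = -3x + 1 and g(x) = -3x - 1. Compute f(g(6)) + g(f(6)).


f(g(6)) = 58
g(f(6)) = 50
Sum = 108

108


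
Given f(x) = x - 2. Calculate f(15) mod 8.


f(15) = 13
13 mod 8 = 5

5


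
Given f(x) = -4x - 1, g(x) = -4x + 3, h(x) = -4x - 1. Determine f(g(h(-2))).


h(-2) = 7
g(7) = -25
f(-25) = 99

99


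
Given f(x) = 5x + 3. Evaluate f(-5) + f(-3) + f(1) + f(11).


f(-5) = -22
f(-3) = -12
f(1) = 8
f(11) = 58
Sum = 32

32


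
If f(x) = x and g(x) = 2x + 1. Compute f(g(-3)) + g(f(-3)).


-10


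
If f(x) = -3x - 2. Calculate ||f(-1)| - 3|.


f(-1) = 1
|1| = 1
|1 - 3| = 2

2


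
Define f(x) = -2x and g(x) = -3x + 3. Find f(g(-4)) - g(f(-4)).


f(g(-4)) = -30
g(f(-4)) = -21
Difference = -9

-9


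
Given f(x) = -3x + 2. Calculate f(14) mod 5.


f(14) = -40
-40 mod 5 = 0

0


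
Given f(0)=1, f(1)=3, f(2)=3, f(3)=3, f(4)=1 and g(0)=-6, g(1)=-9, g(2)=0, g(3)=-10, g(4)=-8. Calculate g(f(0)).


f(0) = 1
g(1) = -9

-9


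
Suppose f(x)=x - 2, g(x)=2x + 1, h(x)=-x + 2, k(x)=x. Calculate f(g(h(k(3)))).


-3


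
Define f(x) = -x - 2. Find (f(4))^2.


f(4) = -6
(-6)^2 = 36

36


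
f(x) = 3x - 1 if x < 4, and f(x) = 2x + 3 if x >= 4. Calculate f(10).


10 satisfies x >= 4
f(10) = 23

23


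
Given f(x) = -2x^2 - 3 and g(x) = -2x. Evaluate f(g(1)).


g(1) = -2
f(-2) = (-2)*(-2)^2 - 3 = -11

-11


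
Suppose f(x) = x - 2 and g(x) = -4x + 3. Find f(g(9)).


g(9) = -33
f(-33) = -35

-35


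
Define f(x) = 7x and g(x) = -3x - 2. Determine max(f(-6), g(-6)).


f(-6) = -42
g(-6) = 16
max = 16

16


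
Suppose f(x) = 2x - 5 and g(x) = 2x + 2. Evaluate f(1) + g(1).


f(1) = -3
g(1) = 4
Sum = 1

1


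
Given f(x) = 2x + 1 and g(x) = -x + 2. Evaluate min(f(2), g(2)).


0


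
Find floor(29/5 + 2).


29/5 = 5.8
5.8 + 2 = 7.8
floor(7.8) = 7

7


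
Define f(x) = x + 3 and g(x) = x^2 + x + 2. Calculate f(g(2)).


g(2) = 8
f(8) = 11

11


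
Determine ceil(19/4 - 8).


19/4 = 4.75
4.75 - 8 = -3.25
ceil(-3.25) = -3

-3


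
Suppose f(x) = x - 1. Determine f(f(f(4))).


f(4) = 3
f(3) = 2
f(2) = 1

1


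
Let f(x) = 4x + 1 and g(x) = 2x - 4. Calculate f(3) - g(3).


f(3) = 13
g(3) = 2
Difference = 11

11


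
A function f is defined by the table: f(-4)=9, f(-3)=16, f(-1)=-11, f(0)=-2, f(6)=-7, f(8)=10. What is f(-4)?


9


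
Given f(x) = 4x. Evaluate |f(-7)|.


f(-7) = -28
|-28| = 28

28


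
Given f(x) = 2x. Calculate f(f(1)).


f(1) = 2
f(2) = 4

4


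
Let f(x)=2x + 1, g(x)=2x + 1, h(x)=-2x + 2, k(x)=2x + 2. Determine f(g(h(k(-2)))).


k(-2) = -2
h(-2) = 6
g(6) = 13
f(13) = 27

27


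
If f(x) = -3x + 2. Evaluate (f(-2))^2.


f(-2) = 8
(8)^2 = 64

64


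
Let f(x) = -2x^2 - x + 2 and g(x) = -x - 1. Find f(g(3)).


g(3) = -4
f(-4) = (-2)*(-4)^2 - 1*(-4) + 2 = -26

-26


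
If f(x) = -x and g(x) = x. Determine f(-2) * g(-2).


f(-2) = 2
g(-2) = -2
Product = -4

-4


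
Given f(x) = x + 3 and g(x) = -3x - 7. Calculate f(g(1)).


-7


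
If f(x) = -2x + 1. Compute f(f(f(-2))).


f(-2) = 5
f(5) = -9
f(-9) = 19

19


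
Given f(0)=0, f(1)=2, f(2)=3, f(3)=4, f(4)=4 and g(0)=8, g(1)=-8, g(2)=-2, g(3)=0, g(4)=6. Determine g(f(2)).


f(2) = 3
g(3) = 0

0


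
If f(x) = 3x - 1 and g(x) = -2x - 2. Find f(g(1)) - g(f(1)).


f(g(1)) = -13
g(f(1)) = -6
Difference = -7

-7


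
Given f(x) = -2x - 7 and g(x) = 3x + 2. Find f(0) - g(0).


f(0) = -7
g(0) = 2
Difference = -9

-9


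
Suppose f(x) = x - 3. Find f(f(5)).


f(5) = 2
f(2) = -1

-1


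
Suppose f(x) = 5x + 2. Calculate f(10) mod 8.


4


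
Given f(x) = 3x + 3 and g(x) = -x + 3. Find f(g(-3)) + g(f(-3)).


f(g(-3)) = 21
g(f(-3)) = 9
Sum = 30

30


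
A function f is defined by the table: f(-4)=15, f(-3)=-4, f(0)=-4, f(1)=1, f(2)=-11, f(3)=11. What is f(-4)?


Reading from the table at x = -4

15


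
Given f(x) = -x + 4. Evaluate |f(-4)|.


8


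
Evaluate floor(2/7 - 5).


-5


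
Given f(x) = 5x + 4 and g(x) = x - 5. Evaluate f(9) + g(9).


53


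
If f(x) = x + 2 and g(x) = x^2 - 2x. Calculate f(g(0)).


g(0) = 0
f(0) = 2

2


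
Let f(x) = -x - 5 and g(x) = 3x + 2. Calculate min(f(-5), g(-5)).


f(-5) = 0
g(-5) = -13
min = -13

-13


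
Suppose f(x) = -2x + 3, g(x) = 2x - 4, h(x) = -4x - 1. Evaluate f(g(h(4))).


h(4) = -17
g(-17) = -38
f(-38) = 79

79


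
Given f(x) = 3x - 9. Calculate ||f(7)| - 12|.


f(7) = 12
|12| = 12
|12 - 12| = 0

0


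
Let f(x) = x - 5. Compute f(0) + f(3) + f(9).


-3


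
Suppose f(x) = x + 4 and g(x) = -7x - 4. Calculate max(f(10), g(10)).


f(10) = 14
g(10) = -74
max = 14

14


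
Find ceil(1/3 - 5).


1/3 = 0.3333
0.3333 - 5 = -4.6667
ceil(-4.6667) = -4

-4


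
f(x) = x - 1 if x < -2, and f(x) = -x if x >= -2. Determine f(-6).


-6 satisfies x < -2
f(-6) = -7

-7


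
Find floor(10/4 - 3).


10/4 = 2.5
2.5 - 3 = -0.5
floor(-0.5) = -1

-1


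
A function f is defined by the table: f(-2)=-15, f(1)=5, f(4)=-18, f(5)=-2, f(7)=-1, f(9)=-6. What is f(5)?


Reading from the table at x = 5

-2


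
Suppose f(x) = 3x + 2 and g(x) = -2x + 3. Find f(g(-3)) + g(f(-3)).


f(g(-3)) = 29
g(f(-3)) = 17
Sum = 46

46


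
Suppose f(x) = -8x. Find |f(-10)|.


f(-10) = 80
|80| = 80

80


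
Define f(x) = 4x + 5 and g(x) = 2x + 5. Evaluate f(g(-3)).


g(-3) = -1
f(-1) = 1

1


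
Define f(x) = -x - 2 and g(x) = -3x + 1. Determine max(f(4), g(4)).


f(4) = -6
g(4) = -11
max = -6

-6


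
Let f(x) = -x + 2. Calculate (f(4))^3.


f(4) = -2
(-2)^3 = -8

-8


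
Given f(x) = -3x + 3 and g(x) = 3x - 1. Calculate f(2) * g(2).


f(2) = -3
g(2) = 5
Product = -15

-15


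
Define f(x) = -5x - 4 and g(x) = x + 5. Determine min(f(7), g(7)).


f(7) = -39
g(7) = 12
min = -39

-39


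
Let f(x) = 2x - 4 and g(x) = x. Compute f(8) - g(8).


4


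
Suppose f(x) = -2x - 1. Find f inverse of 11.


Solve -2x - 1 = 11
x = (11 + 1) / (-2) = -6

-6


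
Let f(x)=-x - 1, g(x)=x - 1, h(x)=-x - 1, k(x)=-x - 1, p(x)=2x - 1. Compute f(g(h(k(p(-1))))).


p(-1) = -3
k(-3) = 2
h(2) = -3
g(-3) = -4
f(-4) = 3

3


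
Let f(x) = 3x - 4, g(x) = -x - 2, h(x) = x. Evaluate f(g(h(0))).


h(0) = 0
g(0) = -2
f(-2) = -10

-10


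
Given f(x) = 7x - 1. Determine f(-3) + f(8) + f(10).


f(-3) = -22
f(8) = 55
f(10) = 69
Sum = 102

102


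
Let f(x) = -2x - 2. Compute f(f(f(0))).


f(0) = -2
f(-2) = 2
f(2) = -6

-6


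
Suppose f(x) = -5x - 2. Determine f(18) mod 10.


f(18) = -92
-92 mod 10 = 8

8


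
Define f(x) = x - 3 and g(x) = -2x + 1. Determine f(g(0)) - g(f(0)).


f(g(0)) = -2
g(f(0)) = 7
Difference = -9

-9


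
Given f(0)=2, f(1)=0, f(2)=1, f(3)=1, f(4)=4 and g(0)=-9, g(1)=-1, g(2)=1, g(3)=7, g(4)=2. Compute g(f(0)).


f(0) = 2
g(2) = 1

1


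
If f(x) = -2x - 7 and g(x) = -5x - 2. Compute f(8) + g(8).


-65


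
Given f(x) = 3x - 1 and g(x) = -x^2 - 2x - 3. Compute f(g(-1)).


g(-1) = -2
f(-2) = -7

-7
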